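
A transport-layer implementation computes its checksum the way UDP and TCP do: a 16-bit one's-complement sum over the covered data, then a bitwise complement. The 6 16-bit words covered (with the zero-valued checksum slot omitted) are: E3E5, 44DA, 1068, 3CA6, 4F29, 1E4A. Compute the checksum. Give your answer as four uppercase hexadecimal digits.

1CBE

One's-complement addition (fold any carry out of bit 15 back into bit 0):
  0xE3E5 + 0x44DA = 0x128BF → wrap carry → 0x28C0
  0x28C0 + 0x1068 = 0x03928
  0x3928 + 0x3CA6 = 0x075CE
  0x75CE + 0x4F29 = 0x0C4F7
  0xC4F7 + 0x1E4A = 0x0E341
One's-complement sum = 0xE341.
Checksum = ~0xE341 & 0xFFFF = 0x1CBE.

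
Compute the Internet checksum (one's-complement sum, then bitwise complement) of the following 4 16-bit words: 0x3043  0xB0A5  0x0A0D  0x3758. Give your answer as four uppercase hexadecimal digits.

DDB1

One's-complement addition (fold any carry out of bit 15 back into bit 0):
  0x3043 + 0xB0A5 = 0x0E0E8
  0xE0E8 + 0x0A0D = 0x0EAF5
  0xEAF5 + 0x3758 = 0x1224D → wrap carry → 0x224E
One's-complement sum = 0x224E.
Checksum = ~0x224E & 0xFFFF = 0xDDB1.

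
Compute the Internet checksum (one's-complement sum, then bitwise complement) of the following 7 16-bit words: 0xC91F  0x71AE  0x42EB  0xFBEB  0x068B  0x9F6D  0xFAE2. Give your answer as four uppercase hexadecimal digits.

One's-complement addition (fold any carry out of bit 15 back into bit 0):
  0xC91F + 0x71AE = 0x13ACD → wrap carry → 0x3ACE
  0x3ACE + 0x42EB = 0x07DB9
  0x7DB9 + 0xFBEB = 0x179A4 → wrap carry → 0x79A5
  0x79A5 + 0x068B = 0x08030
  0x8030 + 0x9F6D = 0x11F9D → wrap carry → 0x1F9E
  0x1F9E + 0xFAE2 = 0x11A80 → wrap carry → 0x1A81
One's-complement sum = 0x1A81.
Checksum = ~0x1A81 & 0xFFFF = 0xE57E.

E57E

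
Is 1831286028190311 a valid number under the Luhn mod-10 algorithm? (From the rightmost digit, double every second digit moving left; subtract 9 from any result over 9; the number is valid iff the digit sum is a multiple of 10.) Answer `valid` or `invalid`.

From the right, keep odd positions and double even positions (subtract 9 from any doubled value over 9):
  doubled (positions 2,4,...): 2 0 2 4 3 4 6 2 → sum 23
  kept (positions 1,3,...): 1 3 9 8 0 8 1 8 → sum 38
Total = 61.
61 mod 10 = 1, so the number is invalid.

invalid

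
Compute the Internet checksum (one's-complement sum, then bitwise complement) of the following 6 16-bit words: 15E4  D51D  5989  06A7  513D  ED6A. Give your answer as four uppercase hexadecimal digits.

7625

One's-complement addition (fold any carry out of bit 15 back into bit 0):
  0x15E4 + 0xD51D = 0x0EB01
  0xEB01 + 0x5989 = 0x1448A → wrap carry → 0x448B
  0x448B + 0x06A7 = 0x04B32
  0x4B32 + 0x513D = 0x09C6F
  0x9C6F + 0xED6A = 0x189D9 → wrap carry → 0x89DA
One's-complement sum = 0x89DA.
Checksum = ~0x89DA & 0xFFFF = 0x7625.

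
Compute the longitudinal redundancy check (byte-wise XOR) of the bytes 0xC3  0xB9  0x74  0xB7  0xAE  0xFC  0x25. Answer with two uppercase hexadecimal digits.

CE

XOR the bytes together:
  start with 0xC3
  0xC3 ⊕ 0xB9 = 0x7A
  0x7A ⊕ 0x74 = 0x0E
  0x0E ⊕ 0xB7 = 0xB9
  0xB9 ⊕ 0xAE = 0x17
  0x17 ⊕ 0xFC = 0xEB
  0xEB ⊕ 0x25 = 0xCE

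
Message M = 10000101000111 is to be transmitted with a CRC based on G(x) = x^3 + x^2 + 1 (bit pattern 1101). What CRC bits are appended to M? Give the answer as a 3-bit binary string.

110

Append 3 zeros: 10000101000111000. Divide by 1101 (XOR where the leading bit is 1):
  pos 0: 1000 XOR 1101 = 0101
  pos 1: 1010 XOR 1101 = 0111
  pos 2: 1111 XOR 1101 = 0010
  pos 4: 1001 XOR 1101 = 0100
  pos 5: 1000 XOR 1101 = 0101
  pos 6: 1010 XOR 1101 = 0111
  pos 7: 1110 XOR 1101 = 0011
  pos 9: 1111 XOR 1101 = 0010
  pos 11: 1010 XOR 1101 = 0111
  pos 12: 1110 XOR 1101 = 0011
Remainder (last 3 bits) = 110. This is the CRC / FCS.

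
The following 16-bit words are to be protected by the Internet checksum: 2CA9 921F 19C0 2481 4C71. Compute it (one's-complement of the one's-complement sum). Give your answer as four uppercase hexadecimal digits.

One's-complement addition (fold any carry out of bit 15 back into bit 0):
  0x2CA9 + 0x921F = 0x0BEC8
  0xBEC8 + 0x19C0 = 0x0D888
  0xD888 + 0x2481 = 0x0FD09
  0xFD09 + 0x4C71 = 0x1497A → wrap carry → 0x497B
One's-complement sum = 0x497B.
Checksum = ~0x497B & 0xFFFF = 0xB684.

B684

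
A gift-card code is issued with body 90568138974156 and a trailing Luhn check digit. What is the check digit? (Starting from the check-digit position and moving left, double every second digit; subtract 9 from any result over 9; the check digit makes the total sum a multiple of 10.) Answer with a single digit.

5

Partial digits right→left: 6 5 1 4 7 9 8 3 1 8 6 5 0 9
Double every second digit counting from the check-digit position (so the 1st, 3rd, 5th, ... of the partial from the right).
  doubled (with −9 where >9): 3 2 5 7 2 3 0 → sum 22
  kept as-is: 5 4 9 3 8 5 9 → sum 43
Total = 22 + 43 = 65.
Check digit = (10 − (65 mod 10)) mod 10 = 5.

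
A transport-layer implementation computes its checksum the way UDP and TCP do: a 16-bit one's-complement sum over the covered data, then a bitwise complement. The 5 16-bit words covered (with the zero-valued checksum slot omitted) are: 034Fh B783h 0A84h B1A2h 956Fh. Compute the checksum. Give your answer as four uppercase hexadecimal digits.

One's-complement addition (fold any carry out of bit 15 back into bit 0):
  0x034F + 0xB783 = 0x0BAD2
  0xBAD2 + 0x0A84 = 0x0C556
  0xC556 + 0xB1A2 = 0x176F8 → wrap carry → 0x76F9
  0x76F9 + 0x956F = 0x10C68 → wrap carry → 0x0C69
One's-complement sum = 0x0C69.
Checksum = ~0x0C69 & 0xFFFF = 0xF396.

F396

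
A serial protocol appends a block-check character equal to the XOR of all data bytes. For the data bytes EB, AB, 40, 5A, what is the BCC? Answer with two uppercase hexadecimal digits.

XOR the bytes together:
  start with 0xEB
  0xEB ⊕ 0xAB = 0x40
  0x40 ⊕ 0x40 = 0x00
  0x00 ⊕ 0x5A = 0x5A

5A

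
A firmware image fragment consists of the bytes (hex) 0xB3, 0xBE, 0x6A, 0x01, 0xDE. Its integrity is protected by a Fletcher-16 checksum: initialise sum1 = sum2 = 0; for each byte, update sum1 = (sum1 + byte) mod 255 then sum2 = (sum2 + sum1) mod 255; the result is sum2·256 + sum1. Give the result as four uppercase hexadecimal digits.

9DBC

Running sums (mod 255):
  after byte 0 (0xB3): sum1=179, sum2=179
  after byte 1 (0xBE): sum1=114, sum2=38
  after byte 2 (0x6A): sum1=220, sum2=3
  after byte 3 (0x01): sum1=221, sum2=224
  after byte 4 (0xDE): sum1=188, sum2=157
Checksum = sum2·256 + sum1 = 157·256 + 188 = 40380 = 0x9DBC.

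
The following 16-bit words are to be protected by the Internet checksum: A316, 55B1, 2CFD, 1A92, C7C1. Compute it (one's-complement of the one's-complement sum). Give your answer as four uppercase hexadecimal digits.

F7E6

One's-complement addition (fold any carry out of bit 15 back into bit 0):
  0xA316 + 0x55B1 = 0x0F8C7
  0xF8C7 + 0x2CFD = 0x125C4 → wrap carry → 0x25C5
  0x25C5 + 0x1A92 = 0x04057
  0x4057 + 0xC7C1 = 0x10818 → wrap carry → 0x0819
One's-complement sum = 0x0819.
Checksum = ~0x0819 & 0xFFFF = 0xF7E6.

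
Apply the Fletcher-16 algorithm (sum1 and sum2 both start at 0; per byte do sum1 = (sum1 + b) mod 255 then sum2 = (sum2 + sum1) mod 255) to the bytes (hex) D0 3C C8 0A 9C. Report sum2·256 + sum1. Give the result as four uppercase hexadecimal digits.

107C

Running sums (mod 255):
  after byte 0 (D0): sum1=208, sum2=208
  after byte 1 (3C): sum1=13, sum2=221
  after byte 2 (C8): sum1=213, sum2=179
  after byte 3 (0A): sum1=223, sum2=147
  after byte 4 (9C): sum1=124, sum2=16
Checksum = sum2·256 + sum1 = 16·256 + 124 = 4220 = 0x107C.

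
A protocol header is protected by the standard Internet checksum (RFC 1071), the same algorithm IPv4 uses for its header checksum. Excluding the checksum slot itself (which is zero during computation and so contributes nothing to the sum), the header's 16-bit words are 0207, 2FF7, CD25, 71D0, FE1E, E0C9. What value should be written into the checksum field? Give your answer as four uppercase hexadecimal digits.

B022

One's-complement addition (fold any carry out of bit 15 back into bit 0):
  0x0207 + 0x2FF7 = 0x031FE
  0x31FE + 0xCD25 = 0x0FF23
  0xFF23 + 0x71D0 = 0x170F3 → wrap carry → 0x70F4
  0x70F4 + 0xFE1E = 0x16F12 → wrap carry → 0x6F13
  0x6F13 + 0xE0C9 = 0x14FDC → wrap carry → 0x4FDD
One's-complement sum = 0x4FDD.
Checksum = ~0x4FDD & 0xFFFF = 0xB022.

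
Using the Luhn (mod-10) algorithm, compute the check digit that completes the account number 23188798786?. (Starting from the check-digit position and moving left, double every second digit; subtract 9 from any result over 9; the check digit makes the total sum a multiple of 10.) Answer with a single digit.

6

Partial digits right→left: 6 8 7 8 9 7 8 8 1 3 2
Double every second digit counting from the check-digit position (so the 1st, 3rd, 5th, ... of the partial from the right).
  doubled (with −9 where >9): 3 5 9 7 2 4 → sum 30
  kept as-is: 8 8 7 8 3 → sum 34
Total = 30 + 34 = 64.
Check digit = (10 − (64 mod 10)) mod 10 = 6.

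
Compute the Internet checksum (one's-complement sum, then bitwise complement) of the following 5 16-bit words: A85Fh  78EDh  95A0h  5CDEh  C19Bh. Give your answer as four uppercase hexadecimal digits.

2A98

One's-complement addition (fold any carry out of bit 15 back into bit 0):
  0xA85F + 0x78ED = 0x1214C → wrap carry → 0x214D
  0x214D + 0x95A0 = 0x0B6ED
  0xB6ED + 0x5CDE = 0x113CB → wrap carry → 0x13CC
  0x13CC + 0xC19B = 0x0D567
One's-complement sum = 0xD567.
Checksum = ~0xD567 & 0xFFFF = 0x2A98.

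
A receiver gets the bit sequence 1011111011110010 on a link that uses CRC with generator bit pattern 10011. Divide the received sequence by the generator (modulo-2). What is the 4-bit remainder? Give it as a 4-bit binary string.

0000

Modulo-2 division of 1011111011110010 by 10011:
  pos 0: 10111 XOR 10011 = 00100
  pos 2: 10011 XOR 10011 = 00000
  pos 8: 11110 XOR 10011 = 01101
  pos 9: 11010 XOR 10011 = 01001
  pos 10: 10011 XOR 10011 = 00000
Remainder = 0000 (zero — the frame passes the CRC check).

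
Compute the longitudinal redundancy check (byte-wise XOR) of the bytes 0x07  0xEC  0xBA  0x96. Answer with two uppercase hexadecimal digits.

XOR the bytes together:
  start with 0x07
  0x07 ⊕ 0xEC = 0xEB
  0xEB ⊕ 0xBA = 0x51
  0x51 ⊕ 0x96 = 0xC7

C7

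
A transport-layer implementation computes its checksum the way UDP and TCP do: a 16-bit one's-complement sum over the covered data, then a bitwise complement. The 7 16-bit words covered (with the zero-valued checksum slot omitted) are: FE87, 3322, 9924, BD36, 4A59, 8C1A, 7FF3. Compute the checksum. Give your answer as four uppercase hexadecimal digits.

One's-complement addition (fold any carry out of bit 15 back into bit 0):
  0xFE87 + 0x3322 = 0x131A9 → wrap carry → 0x31AA
  0x31AA + 0x9924 = 0x0CACE
  0xCACE + 0xBD36 = 0x18804 → wrap carry → 0x8805
  0x8805 + 0x4A59 = 0x0D25E
  0xD25E + 0x8C1A = 0x15E78 → wrap carry → 0x5E79
  0x5E79 + 0x7FF3 = 0x0DE6C
One's-complement sum = 0xDE6C.
Checksum = ~0xDE6C & 0xFFFF = 0x2193.

2193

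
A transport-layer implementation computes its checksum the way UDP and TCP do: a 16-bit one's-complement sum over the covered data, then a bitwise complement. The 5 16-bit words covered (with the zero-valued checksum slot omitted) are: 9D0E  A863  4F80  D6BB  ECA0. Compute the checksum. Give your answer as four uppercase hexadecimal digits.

One's-complement addition (fold any carry out of bit 15 back into bit 0):
  0x9D0E + 0xA863 = 0x14571 → wrap carry → 0x4572
  0x4572 + 0x4F80 = 0x094F2
  0x94F2 + 0xD6BB = 0x16BAD → wrap carry → 0x6BAE
  0x6BAE + 0xECA0 = 0x1584E → wrap carry → 0x584F
One's-complement sum = 0x584F.
Checksum = ~0x584F & 0xFFFF = 0xA7B0.

A7B0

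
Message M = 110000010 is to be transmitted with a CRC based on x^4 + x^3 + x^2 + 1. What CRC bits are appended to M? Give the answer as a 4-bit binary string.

Append 4 zeros: 1100000100000. Divide by 11101 (XOR where the leading bit is 1):
  pos 0: 11000 XOR 11101 = 00101
  pos 2: 10100 XOR 11101 = 01001
  pos 3: 10011 XOR 11101 = 01110
  pos 4: 11100 XOR 11101 = 00001
  pos 8: 10000 XOR 11101 = 01101
Remainder (last 4 bits) = 1101. This is the CRC / FCS.

1101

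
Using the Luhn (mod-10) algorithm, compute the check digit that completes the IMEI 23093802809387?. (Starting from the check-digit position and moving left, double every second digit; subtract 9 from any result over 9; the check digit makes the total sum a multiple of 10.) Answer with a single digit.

Partial digits right→left: 7 8 3 9 0 8 2 0 8 3 9 0 3 2
Double every second digit counting from the check-digit position (so the 1st, 3rd, 5th, ... of the partial from the right).
  doubled (with −9 where >9): 5 6 0 4 7 9 6 → sum 37
  kept as-is: 8 9 8 0 3 0 2 → sum 30
Total = 37 + 30 = 67.
Check digit = (10 − (67 mod 10)) mod 10 = 3.

3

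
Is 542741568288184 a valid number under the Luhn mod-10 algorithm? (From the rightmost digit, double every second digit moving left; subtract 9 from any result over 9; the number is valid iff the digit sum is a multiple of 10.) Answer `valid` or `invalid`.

From the right, keep odd positions and double even positions (subtract 9 from any doubled value over 9):
  doubled (positions 2,4,...): 7 7 4 3 2 5 8 → sum 36
  kept (positions 1,3,...): 4 1 8 8 5 4 2 5 → sum 37
Total = 73.
73 mod 10 = 3, so the number is invalid.

invalid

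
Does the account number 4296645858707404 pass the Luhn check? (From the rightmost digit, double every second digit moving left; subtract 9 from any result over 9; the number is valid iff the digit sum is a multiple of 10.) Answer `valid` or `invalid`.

invalid

From the right, keep odd positions and double even positions (subtract 9 from any doubled value over 9):
  doubled (positions 2,4,...): 0 5 5 1 1 3 9 8 → sum 32
  kept (positions 1,3,...): 4 4 0 8 8 4 6 2 → sum 36
Total = 68.
68 mod 10 = 8, so the number is invalid.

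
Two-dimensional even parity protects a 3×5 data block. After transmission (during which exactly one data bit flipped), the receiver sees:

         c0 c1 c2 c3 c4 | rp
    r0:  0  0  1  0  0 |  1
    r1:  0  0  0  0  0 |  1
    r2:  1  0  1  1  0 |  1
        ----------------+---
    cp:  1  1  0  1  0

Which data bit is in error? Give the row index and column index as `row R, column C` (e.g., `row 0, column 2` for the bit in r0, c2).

Recompute each row's even parity and compare to rp:
  r0: data parity 1, sent rp 1 → ok
  r1: data parity 0, sent rp 1 → mismatch
  r2: data parity 1, sent rp 1 → ok
Recompute each column's even parity and compare to cp:
  c0: data parity 1, sent cp 1 → ok
  c1: data parity 0, sent cp 1 → mismatch
  c2: data parity 0, sent cp 0 → ok
  c3: data parity 1, sent cp 1 → ok
  c4: data parity 0, sent cp 0 → ok
Exactly one row (r1) and one column (c1) fail → the flipped bit is at their intersection.

row 1, column 1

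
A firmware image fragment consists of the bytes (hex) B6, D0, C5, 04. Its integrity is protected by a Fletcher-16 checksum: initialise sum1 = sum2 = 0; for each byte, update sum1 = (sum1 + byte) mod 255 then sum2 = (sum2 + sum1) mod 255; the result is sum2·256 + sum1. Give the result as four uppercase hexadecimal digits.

DC51

Running sums (mod 255):
  after byte 0 (B6): sum1=182, sum2=182
  after byte 1 (D0): sum1=135, sum2=62
  after byte 2 (C5): sum1=77, sum2=139
  after byte 3 (04): sum1=81, sum2=220
Checksum = sum2·256 + sum1 = 220·256 + 81 = 56401 = 0xDC51.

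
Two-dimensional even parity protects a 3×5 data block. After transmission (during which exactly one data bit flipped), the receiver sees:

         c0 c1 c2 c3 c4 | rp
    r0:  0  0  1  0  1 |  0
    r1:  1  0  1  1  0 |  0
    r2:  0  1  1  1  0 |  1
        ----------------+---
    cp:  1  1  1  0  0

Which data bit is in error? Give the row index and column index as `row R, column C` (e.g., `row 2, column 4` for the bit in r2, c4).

Recompute each row's even parity and compare to rp:
  r0: data parity 0, sent rp 0 → ok
  r1: data parity 1, sent rp 0 → mismatch
  r2: data parity 1, sent rp 1 → ok
Recompute each column's even parity and compare to cp:
  c0: data parity 1, sent cp 1 → ok
  c1: data parity 1, sent cp 1 → ok
  c2: data parity 1, sent cp 1 → ok
  c3: data parity 0, sent cp 0 → ok
  c4: data parity 1, sent cp 0 → mismatch
Exactly one row (r1) and one column (c4) fail → the flipped bit is at their intersection.

row 1, column 4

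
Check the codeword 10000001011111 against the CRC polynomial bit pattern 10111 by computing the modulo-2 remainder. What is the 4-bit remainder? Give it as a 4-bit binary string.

Modulo-2 division of 10000001011111 by 10111:
  pos 0: 10000 XOR 10111 = 00111
  pos 2: 11100 XOR 10111 = 01011
  pos 3: 10111 XOR 10111 = 00000
  pos 9: 11111 XOR 10111 = 01000
Remainder = 1000 (nonzero — an error is detected).

1000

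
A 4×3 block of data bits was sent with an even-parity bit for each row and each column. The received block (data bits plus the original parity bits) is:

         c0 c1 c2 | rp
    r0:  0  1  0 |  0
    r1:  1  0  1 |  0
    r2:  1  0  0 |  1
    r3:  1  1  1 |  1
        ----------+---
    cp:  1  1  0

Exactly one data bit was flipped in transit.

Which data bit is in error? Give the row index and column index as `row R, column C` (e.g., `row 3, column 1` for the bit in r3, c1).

row 0, column 1

Recompute each row's even parity and compare to rp:
  r0: data parity 1, sent rp 0 → mismatch
  r1: data parity 0, sent rp 0 → ok
  r2: data parity 1, sent rp 1 → ok
  r3: data parity 1, sent rp 1 → ok
Recompute each column's even parity and compare to cp:
  c0: data parity 1, sent cp 1 → ok
  c1: data parity 0, sent cp 1 → mismatch
  c2: data parity 0, sent cp 0 → ok
Exactly one row (r0) and one column (c1) fail → the flipped bit is at their intersection.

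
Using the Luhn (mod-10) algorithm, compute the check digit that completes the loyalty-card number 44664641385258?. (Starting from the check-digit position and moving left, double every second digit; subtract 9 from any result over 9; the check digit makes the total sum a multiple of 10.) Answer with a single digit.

Partial digits right→left: 8 5 2 5 8 3 1 4 6 4 6 6 4 4
Double every second digit counting from the check-digit position (so the 1st, 3rd, 5th, ... of the partial from the right).
  doubled (with −9 where >9): 7 4 7 2 3 3 8 → sum 34
  kept as-is: 5 5 3 4 4 6 4 → sum 31
Total = 34 + 31 = 65.
Check digit = (10 − (65 mod 10)) mod 10 = 5.

5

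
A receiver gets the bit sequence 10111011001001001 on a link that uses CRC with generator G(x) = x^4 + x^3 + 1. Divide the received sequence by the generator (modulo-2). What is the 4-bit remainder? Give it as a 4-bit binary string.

0010

Modulo-2 division of 10111011001001001 by 11001:
  pos 0: 10111 XOR 11001 = 01110
  pos 1: 11100 XOR 11001 = 00101
  pos 3: 10111 XOR 11001 = 01110
  pos 4: 11100 XOR 11001 = 00101
  pos 6: 10101 XOR 11001 = 01100
  pos 7: 11000 XOR 11001 = 00001
  pos 11: 10100 XOR 11001 = 01101
  pos 12: 11011 XOR 11001 = 00010
Remainder = 0010 (nonzero — an error is detected).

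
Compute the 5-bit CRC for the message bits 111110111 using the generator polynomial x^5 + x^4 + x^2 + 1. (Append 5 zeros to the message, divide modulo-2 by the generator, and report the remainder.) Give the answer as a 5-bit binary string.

Append 5 zeros: 11111011100000. Divide by 110101 (XOR where the leading bit is 1):
  pos 0: 111110 XOR 110101 = 001011
  pos 2: 101111 XOR 110101 = 011010
  pos 3: 110101 XOR 110101 = 000000
Remainder (last 5 bits) = 00000. This is the CRC / FCS.

00000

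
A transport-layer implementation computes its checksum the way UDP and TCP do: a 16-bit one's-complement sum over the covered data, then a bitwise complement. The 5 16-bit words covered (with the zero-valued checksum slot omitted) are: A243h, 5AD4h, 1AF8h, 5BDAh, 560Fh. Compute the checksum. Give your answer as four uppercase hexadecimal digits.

One's-complement addition (fold any carry out of bit 15 back into bit 0):
  0xA243 + 0x5AD4 = 0x0FD17
  0xFD17 + 0x1AF8 = 0x1180F → wrap carry → 0x1810
  0x1810 + 0x5BDA = 0x073EA
  0x73EA + 0x560F = 0x0C9F9
One's-complement sum = 0xC9F9.
Checksum = ~0xC9F9 & 0xFFFF = 0x3606.

3606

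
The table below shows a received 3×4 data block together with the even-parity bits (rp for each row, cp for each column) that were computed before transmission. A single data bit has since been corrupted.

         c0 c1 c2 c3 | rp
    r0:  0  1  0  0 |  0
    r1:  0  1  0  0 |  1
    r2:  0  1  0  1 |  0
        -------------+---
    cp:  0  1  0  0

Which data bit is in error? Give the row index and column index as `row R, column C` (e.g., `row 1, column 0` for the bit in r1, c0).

Recompute each row's even parity and compare to rp:
  r0: data parity 1, sent rp 0 → mismatch
  r1: data parity 1, sent rp 1 → ok
  r2: data parity 0, sent rp 0 → ok
Recompute each column's even parity and compare to cp:
  c0: data parity 0, sent cp 0 → ok
  c1: data parity 1, sent cp 1 → ok
  c2: data parity 0, sent cp 0 → ok
  c3: data parity 1, sent cp 0 → mismatch
Exactly one row (r0) and one column (c3) fail → the flipped bit is at their intersection.

row 0, column 3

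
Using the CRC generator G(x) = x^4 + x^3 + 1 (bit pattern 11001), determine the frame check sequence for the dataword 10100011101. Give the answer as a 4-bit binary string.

Append 4 zeros: 101000111010000. Divide by 11001 (XOR where the leading bit is 1):
  pos 0: 10100 XOR 11001 = 01101
  pos 1: 11010 XOR 11001 = 00011
  pos 4: 11111 XOR 11001 = 00110
  pos 6: 11001 XOR 11001 = 00000
Remainder (last 4 bits) = 0000. This is the CRC / FCS.

0000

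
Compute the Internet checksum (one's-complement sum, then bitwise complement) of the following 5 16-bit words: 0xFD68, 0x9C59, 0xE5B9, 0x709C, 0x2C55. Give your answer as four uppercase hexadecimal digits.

E391

One's-complement addition (fold any carry out of bit 15 back into bit 0):
  0xFD68 + 0x9C59 = 0x199C1 → wrap carry → 0x99C2
  0x99C2 + 0xE5B9 = 0x17F7B → wrap carry → 0x7F7C
  0x7F7C + 0x709C = 0x0F018
  0xF018 + 0x2C55 = 0x11C6D → wrap carry → 0x1C6E
One's-complement sum = 0x1C6E.
Checksum = ~0x1C6E & 0xFFFF = 0xE391.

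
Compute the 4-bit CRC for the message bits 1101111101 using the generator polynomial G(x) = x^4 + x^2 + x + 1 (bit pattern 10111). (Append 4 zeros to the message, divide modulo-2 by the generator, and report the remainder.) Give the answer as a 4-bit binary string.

Append 4 zeros: 11011111010000. Divide by 10111 (XOR where the leading bit is 1):
  pos 0: 11011 XOR 10111 = 01100
  pos 1: 11001 XOR 10111 = 01110
  pos 2: 11101 XOR 10111 = 01010
  pos 3: 10101 XOR 10111 = 00010
  pos 6: 10010 XOR 10111 = 00101
  pos 8: 10100 XOR 10111 = 00011
Remainder (last 4 bits) = 0110. This is the CRC / FCS.

0110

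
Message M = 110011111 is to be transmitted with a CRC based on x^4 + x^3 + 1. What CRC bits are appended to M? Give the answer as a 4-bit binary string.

1010

Append 4 zeros: 1100111110000. Divide by 11001 (XOR where the leading bit is 1):
  pos 0: 11001 XOR 11001 = 00000
  pos 5: 11110 XOR 11001 = 00111
  pos 7: 11100 XOR 11001 = 00101
Remainder (last 4 bits) = 1010. This is the CRC / FCS.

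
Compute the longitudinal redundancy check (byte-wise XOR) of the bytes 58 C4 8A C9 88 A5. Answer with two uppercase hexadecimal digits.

XOR the bytes together:
  start with 0x58
  0x58 ⊕ 0xC4 = 0x9C
  0x9C ⊕ 0x8A = 0x16
  0x16 ⊕ 0xC9 = 0xDF
  0xDF ⊕ 0x88 = 0x57
  0x57 ⊕ 0xA5 = 0xF2

F2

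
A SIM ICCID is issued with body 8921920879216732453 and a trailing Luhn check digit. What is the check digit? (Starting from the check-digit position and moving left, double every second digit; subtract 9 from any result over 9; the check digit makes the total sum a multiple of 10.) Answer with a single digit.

Partial digits right→left: 3 5 4 2 3 7 6 1 2 9 7 8 0 2 9 1 2 9 8
Double every second digit counting from the check-digit position (so the 1st, 3rd, 5th, ... of the partial from the right).
  doubled (with −9 where >9): 6 8 6 3 4 5 0 9 4 7 → sum 52
  kept as-is: 5 2 7 1 9 8 2 1 9 → sum 44
Total = 52 + 44 = 96.
Check digit = (10 − (96 mod 10)) mod 10 = 4.

4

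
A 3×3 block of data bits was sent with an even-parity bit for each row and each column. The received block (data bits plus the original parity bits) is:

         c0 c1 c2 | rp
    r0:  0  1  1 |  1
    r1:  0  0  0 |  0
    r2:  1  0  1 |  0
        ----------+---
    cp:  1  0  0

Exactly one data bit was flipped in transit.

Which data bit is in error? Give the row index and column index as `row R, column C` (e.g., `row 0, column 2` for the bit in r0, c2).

row 0, column 1

Recompute each row's even parity and compare to rp:
  r0: data parity 0, sent rp 1 → mismatch
  r1: data parity 0, sent rp 0 → ok
  r2: data parity 0, sent rp 0 → ok
Recompute each column's even parity and compare to cp:
  c0: data parity 1, sent cp 1 → ok
  c1: data parity 1, sent cp 0 → mismatch
  c2: data parity 0, sent cp 0 → ok
Exactly one row (r0) and one column (c1) fail → the flipped bit is at their intersection.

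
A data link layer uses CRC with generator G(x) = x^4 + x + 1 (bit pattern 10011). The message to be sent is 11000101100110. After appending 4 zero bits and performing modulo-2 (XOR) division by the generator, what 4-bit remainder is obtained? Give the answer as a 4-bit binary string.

Append 4 zeros: 110001011001100000. Divide by 10011 (XOR where the leading bit is 1):
  pos 0: 11000 XOR 10011 = 01011
  pos 1: 10111 XOR 10011 = 00100
  pos 3: 10001 XOR 10011 = 00010
  pos 6: 10100 XOR 10011 = 00111
  pos 8: 11111 XOR 10011 = 01100
  pos 9: 11000 XOR 10011 = 01011
  pos 10: 10110 XOR 10011 = 00101
  pos 12: 10100 XOR 10011 = 00111
Remainder (last 4 bits) = 1110. This is the CRC / FCS.

1110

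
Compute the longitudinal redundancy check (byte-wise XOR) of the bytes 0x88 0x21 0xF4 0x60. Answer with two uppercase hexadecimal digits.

XOR the bytes together:
  start with 0x88
  0x88 ⊕ 0x21 = 0xA9
  0xA9 ⊕ 0xF4 = 0x5D
  0x5D ⊕ 0x60 = 0x3D

3D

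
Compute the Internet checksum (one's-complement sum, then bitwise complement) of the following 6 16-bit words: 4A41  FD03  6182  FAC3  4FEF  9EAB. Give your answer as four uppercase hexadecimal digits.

One's-complement addition (fold any carry out of bit 15 back into bit 0):
  0x4A41 + 0xFD03 = 0x14744 → wrap carry → 0x4745
  0x4745 + 0x6182 = 0x0A8C7
  0xA8C7 + 0xFAC3 = 0x1A38A → wrap carry → 0xA38B
  0xA38B + 0x4FEF = 0x0F37A
  0xF37A + 0x9EAB = 0x19225 → wrap carry → 0x9226
One's-complement sum = 0x9226.
Checksum = ~0x9226 & 0xFFFF = 0x6DD9.

6DD9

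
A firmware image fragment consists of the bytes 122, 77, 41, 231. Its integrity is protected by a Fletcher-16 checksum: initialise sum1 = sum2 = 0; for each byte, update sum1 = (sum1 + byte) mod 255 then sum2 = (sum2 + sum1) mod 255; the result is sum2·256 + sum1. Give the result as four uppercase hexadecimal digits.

Running sums (mod 255):
  after byte 0 (122): sum1=122, sum2=122
  after byte 1 (77): sum1=199, sum2=66
  after byte 2 (41): sum1=240, sum2=51
  after byte 3 (231): sum1=216, sum2=12
Checksum = sum2·256 + sum1 = 12·256 + 216 = 3288 = 0x0CD8.

0CD8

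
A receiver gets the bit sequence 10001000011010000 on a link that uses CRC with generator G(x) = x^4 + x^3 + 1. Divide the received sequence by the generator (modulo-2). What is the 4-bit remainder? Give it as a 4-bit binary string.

Modulo-2 division of 10001000011010000 by 11001:
  pos 0: 10001 XOR 11001 = 01000
  pos 1: 10000 XOR 11001 = 01001
  pos 2: 10010 XOR 11001 = 01011
  pos 3: 10110 XOR 11001 = 01111
  pos 4: 11110 XOR 11001 = 00111
  pos 6: 11111 XOR 11001 = 00110
  pos 8: 11001 XOR 11001 = 00000
Remainder = 0000 (zero — the frame passes the CRC check).

0000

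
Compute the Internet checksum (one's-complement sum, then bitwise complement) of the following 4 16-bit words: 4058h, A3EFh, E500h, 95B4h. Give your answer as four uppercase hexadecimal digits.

One's-complement addition (fold any carry out of bit 15 back into bit 0):
  0x4058 + 0xA3EF = 0x0E447
  0xE447 + 0xE500 = 0x1C947 → wrap carry → 0xC948
  0xC948 + 0x95B4 = 0x15EFC → wrap carry → 0x5EFD
One's-complement sum = 0x5EFD.
Checksum = ~0x5EFD & 0xFFFF = 0xA102.

A102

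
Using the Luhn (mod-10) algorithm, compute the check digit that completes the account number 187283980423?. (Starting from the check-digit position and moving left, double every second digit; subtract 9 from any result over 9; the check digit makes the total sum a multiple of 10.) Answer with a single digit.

5

Partial digits right→left: 3 2 4 0 8 9 3 8 2 7 8 1
Double every second digit counting from the check-digit position (so the 1st, 3rd, 5th, ... of the partial from the right).
  doubled (with −9 where >9): 6 8 7 6 4 7 → sum 38
  kept as-is: 2 0 9 8 7 1 → sum 27
Total = 38 + 27 = 65.
Check digit = (10 − (65 mod 10)) mod 10 = 5.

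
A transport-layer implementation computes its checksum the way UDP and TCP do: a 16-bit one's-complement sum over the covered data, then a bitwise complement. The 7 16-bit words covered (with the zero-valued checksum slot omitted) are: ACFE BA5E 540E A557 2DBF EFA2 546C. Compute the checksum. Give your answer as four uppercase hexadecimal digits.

One's-complement addition (fold any carry out of bit 15 back into bit 0):
  0xACFE + 0xBA5E = 0x1675C → wrap carry → 0x675D
  0x675D + 0x540E = 0x0BB6B
  0xBB6B + 0xA557 = 0x160C2 → wrap carry → 0x60C3
  0x60C3 + 0x2DBF = 0x08E82
  0x8E82 + 0xEFA2 = 0x17E24 → wrap carry → 0x7E25
  0x7E25 + 0x546C = 0x0D291
One's-complement sum = 0xD291.
Checksum = ~0xD291 & 0xFFFF = 0x2D6E.

2D6E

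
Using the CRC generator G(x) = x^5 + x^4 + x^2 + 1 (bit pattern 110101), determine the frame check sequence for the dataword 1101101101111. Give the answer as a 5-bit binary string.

01111

Append 5 zeros: 110110110111100000. Divide by 110101 (XOR where the leading bit is 1):
  pos 0: 110110 XOR 110101 = 000011
  pos 4: 111101 XOR 110101 = 001000
  pos 6: 100011 XOR 110101 = 010110
  pos 7: 101101 XOR 110101 = 011000
  pos 8: 110000 XOR 110101 = 000101
  pos 11: 101000 XOR 110101 = 011101
  pos 12: 111010 XOR 110101 = 001111
Remainder (last 5 bits) = 01111. This is the CRC / FCS.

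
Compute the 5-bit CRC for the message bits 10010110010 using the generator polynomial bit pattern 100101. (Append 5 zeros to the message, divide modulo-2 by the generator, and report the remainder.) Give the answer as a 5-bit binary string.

10000

Append 5 zeros: 1001011001000000. Divide by 100101 (XOR where the leading bit is 1):
  pos 0: 100101 XOR 100101 = 000000
  pos 6: 100100 XOR 100101 = 000001
Remainder (last 5 bits) = 10000. This is the CRC / FCS.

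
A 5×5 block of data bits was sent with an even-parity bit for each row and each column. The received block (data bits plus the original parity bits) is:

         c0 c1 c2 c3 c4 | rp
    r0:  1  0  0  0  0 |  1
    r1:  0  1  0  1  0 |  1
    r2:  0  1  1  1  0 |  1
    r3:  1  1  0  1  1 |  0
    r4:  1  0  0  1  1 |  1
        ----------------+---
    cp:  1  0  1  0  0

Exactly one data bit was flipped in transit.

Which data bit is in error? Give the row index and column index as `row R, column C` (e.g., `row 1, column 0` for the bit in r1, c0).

row 1, column 1

Recompute each row's even parity and compare to rp:
  r0: data parity 1, sent rp 1 → ok
  r1: data parity 0, sent rp 1 → mismatch
  r2: data parity 1, sent rp 1 → ok
  r3: data parity 0, sent rp 0 → ok
  r4: data parity 1, sent rp 1 → ok
Recompute each column's even parity and compare to cp:
  c0: data parity 1, sent cp 1 → ok
  c1: data parity 1, sent cp 0 → mismatch
  c2: data parity 1, sent cp 1 → ok
  c3: data parity 0, sent cp 0 → ok
  c4: data parity 0, sent cp 0 → ok
Exactly one row (r1) and one column (c1) fail → the flipped bit is at their intersection.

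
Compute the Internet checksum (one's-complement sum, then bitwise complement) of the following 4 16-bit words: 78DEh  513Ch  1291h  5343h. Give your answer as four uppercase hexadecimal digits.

D010

One's-complement addition (fold any carry out of bit 15 back into bit 0):
  0x78DE + 0x513C = 0x0CA1A
  0xCA1A + 0x1291 = 0x0DCAB
  0xDCAB + 0x5343 = 0x12FEE → wrap carry → 0x2FEF
One's-complement sum = 0x2FEF.
Checksum = ~0x2FEF & 0xFFFF = 0xD010.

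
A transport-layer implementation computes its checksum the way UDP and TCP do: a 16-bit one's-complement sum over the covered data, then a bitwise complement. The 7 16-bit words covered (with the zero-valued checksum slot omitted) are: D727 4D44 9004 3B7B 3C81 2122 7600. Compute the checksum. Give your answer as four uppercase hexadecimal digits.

3C70

One's-complement addition (fold any carry out of bit 15 back into bit 0):
  0xD727 + 0x4D44 = 0x1246B → wrap carry → 0x246C
  0x246C + 0x9004 = 0x0B470
  0xB470 + 0x3B7B = 0x0EFEB
  0xEFEB + 0x3C81 = 0x12C6C → wrap carry → 0x2C6D
  0x2C6D + 0x2122 = 0x04D8F
  0x4D8F + 0x7600 = 0x0C38F
One's-complement sum = 0xC38F.
Checksum = ~0xC38F & 0xFFFF = 0x3C70.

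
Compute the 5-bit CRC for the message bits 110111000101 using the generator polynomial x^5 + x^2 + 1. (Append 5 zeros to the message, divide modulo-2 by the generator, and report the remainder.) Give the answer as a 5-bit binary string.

00000

Append 5 zeros: 11011100010100000. Divide by 100101 (XOR where the leading bit is 1):
  pos 0: 110111 XOR 100101 = 010010
  pos 1: 100100 XOR 100101 = 000001
  pos 6: 100101 XOR 100101 = 000000
Remainder (last 5 bits) = 00000. This is the CRC / FCS.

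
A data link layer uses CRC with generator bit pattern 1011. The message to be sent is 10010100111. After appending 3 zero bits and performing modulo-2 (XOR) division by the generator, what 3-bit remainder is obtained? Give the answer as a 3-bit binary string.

Append 3 zeros: 10010100111000. Divide by 1011 (XOR where the leading bit is 1):
  pos 0: 1001 XOR 1011 = 0010
  pos 2: 1001 XOR 1011 = 0010
  pos 4: 1000 XOR 1011 = 0011
  pos 6: 1111 XOR 1011 = 0100
  pos 7: 1001 XOR 1011 = 0010
  pos 9: 1000 XOR 1011 = 0011
Remainder (last 3 bits) = 110. This is the CRC / FCS.

110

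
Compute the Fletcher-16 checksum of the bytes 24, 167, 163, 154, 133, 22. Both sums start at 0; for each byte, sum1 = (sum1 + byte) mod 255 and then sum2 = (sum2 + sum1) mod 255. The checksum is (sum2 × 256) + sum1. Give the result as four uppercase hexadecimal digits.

Running sums (mod 255):
  after byte 0 (24): sum1=24, sum2=24
  after byte 1 (167): sum1=191, sum2=215
  after byte 2 (163): sum1=99, sum2=59
  after byte 3 (154): sum1=253, sum2=57
  after byte 4 (133): sum1=131, sum2=188
  after byte 5 (22): sum1=153, sum2=86
Checksum = sum2·256 + sum1 = 86·256 + 153 = 22169 = 0x5699.

5699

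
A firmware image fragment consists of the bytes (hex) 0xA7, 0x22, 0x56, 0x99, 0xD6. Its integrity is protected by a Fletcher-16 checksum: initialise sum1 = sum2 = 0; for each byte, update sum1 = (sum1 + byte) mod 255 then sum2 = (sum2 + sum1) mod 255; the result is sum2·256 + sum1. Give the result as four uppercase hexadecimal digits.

Running sums (mod 255):
  after byte 0 (0xA7): sum1=167, sum2=167
  after byte 1 (0x22): sum1=201, sum2=113
  after byte 2 (0x56): sum1=32, sum2=145
  after byte 3 (0x99): sum1=185, sum2=75
  after byte 4 (0xD6): sum1=144, sum2=219
Checksum = sum2·256 + sum1 = 219·256 + 144 = 56208 = 0xDB90.

DB90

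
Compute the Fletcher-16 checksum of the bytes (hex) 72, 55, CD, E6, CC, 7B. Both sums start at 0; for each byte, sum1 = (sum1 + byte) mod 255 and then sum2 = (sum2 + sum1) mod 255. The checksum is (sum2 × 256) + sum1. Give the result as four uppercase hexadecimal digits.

5AC4

Running sums (mod 255):
  after byte 0 (72): sum1=114, sum2=114
  after byte 1 (55): sum1=199, sum2=58
  after byte 2 (CD): sum1=149, sum2=207
  after byte 3 (E6): sum1=124, sum2=76
  after byte 4 (CC): sum1=73, sum2=149
  after byte 5 (7B): sum1=196, sum2=90
Checksum = sum2·256 + sum1 = 90·256 + 196 = 23236 = 0x5AC4.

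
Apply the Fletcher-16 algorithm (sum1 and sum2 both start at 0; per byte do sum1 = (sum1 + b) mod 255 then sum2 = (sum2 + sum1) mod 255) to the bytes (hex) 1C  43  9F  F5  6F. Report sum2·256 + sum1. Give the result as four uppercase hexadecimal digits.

Running sums (mod 255):
  after byte 0 (1C): sum1=28, sum2=28
  after byte 1 (43): sum1=95, sum2=123
  after byte 2 (9F): sum1=254, sum2=122
  after byte 3 (F5): sum1=244, sum2=111
  after byte 4 (6F): sum1=100, sum2=211
Checksum = sum2·256 + sum1 = 211·256 + 100 = 54116 = 0xD364.

D364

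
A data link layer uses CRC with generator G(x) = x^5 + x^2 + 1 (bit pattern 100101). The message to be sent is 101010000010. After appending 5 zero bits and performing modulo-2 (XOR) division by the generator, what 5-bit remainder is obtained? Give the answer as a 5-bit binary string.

00010

Append 5 zeros: 10101000001000000. Divide by 100101 (XOR where the leading bit is 1):
  pos 0: 101010 XOR 100101 = 001111
  pos 2: 111100 XOR 100101 = 011001
  pos 3: 110010 XOR 100101 = 010111
  pos 4: 101110 XOR 100101 = 001011
  pos 6: 101110 XOR 100101 = 001011
  pos 8: 101100 XOR 100101 = 001001
  pos 10: 100100 XOR 100101 = 000001
Remainder (last 5 bits) = 00010. This is the CRC / FCS.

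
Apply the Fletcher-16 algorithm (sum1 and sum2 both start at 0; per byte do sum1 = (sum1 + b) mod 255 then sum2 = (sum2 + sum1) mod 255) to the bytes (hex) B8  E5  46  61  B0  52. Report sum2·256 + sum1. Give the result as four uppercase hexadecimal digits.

Running sums (mod 255):
  after byte 0 (B8): sum1=184, sum2=184
  after byte 1 (E5): sum1=158, sum2=87
  after byte 2 (46): sum1=228, sum2=60
  after byte 3 (61): sum1=70, sum2=130
  after byte 4 (B0): sum1=246, sum2=121
  after byte 5 (52): sum1=73, sum2=194
Checksum = sum2·256 + sum1 = 194·256 + 73 = 49737 = 0xC249.

C249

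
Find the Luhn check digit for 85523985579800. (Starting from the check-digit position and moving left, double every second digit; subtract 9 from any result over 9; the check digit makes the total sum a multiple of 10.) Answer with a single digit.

Partial digits right→left: 0 0 8 9 7 5 5 8 9 3 2 5 5 8
Double every second digit counting from the check-digit position (so the 1st, 3rd, 5th, ... of the partial from the right).
  doubled (with −9 where >9): 0 7 5 1 9 4 1 → sum 27
  kept as-is: 0 9 5 8 3 5 8 → sum 38
Total = 27 + 38 = 65.
Check digit = (10 − (65 mod 10)) mod 10 = 5.

5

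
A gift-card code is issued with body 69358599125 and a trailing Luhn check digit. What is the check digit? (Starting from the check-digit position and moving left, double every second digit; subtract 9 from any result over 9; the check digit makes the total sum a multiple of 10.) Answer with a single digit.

Partial digits right→left: 5 2 1 9 9 5 8 5 3 9 6
Double every second digit counting from the check-digit position (so the 1st, 3rd, 5th, ... of the partial from the right).
  doubled (with −9 where >9): 1 2 9 7 6 3 → sum 28
  kept as-is: 2 9 5 5 9 → sum 30
Total = 28 + 30 = 58.
Check digit = (10 − (58 mod 10)) mod 10 = 2.

2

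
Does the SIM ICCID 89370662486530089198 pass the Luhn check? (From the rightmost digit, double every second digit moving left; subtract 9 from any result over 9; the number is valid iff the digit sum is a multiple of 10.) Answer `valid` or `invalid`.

From the right, keep odd positions and double even positions (subtract 9 from any doubled value over 9):
  doubled (positions 2,4,...): 9 9 0 6 3 8 3 0 6 7 → sum 51
  kept (positions 1,3,...): 8 1 8 0 5 8 2 6 7 9 → sum 54
Total = 105.
105 mod 10 = 5, so the number is invalid.

invalid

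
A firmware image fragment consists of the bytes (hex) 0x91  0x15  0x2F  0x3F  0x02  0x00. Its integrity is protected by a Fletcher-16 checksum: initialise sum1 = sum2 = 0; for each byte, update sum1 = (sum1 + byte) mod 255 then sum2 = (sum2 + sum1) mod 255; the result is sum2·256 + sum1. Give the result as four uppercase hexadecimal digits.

5117

Running sums (mod 255):
  after byte 0 (0x91): sum1=145, sum2=145
  after byte 1 (0x15): sum1=166, sum2=56
  after byte 2 (0x2F): sum1=213, sum2=14
  after byte 3 (0x3F): sum1=21, sum2=35
  after byte 4 (0x02): sum1=23, sum2=58
  after byte 5 (0x00): sum1=23, sum2=81
Checksum = sum2·256 + sum1 = 81·256 + 23 = 20759 = 0x5117.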